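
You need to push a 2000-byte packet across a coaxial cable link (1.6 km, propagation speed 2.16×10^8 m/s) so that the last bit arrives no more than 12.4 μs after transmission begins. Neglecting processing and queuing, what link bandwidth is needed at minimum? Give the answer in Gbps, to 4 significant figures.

3.205 Gbps

L = 16000 bits.
Propagation delay = 1600 / 216000000 = 7.40741 μs.
Transmission budget = 12.4 − 7.40741 = 4.99259 μs.
R ≥ L / t_tx = 16000 bits / 4.99259e-06 s = 3.205 Gbps.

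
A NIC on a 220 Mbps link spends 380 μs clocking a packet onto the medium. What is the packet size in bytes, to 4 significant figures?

L = R × t_tx = 220000000 b/s × 0.00038 s = 83600 bits.
In bytes: 83600 / 8 = 10450 bytes.

10450 bytes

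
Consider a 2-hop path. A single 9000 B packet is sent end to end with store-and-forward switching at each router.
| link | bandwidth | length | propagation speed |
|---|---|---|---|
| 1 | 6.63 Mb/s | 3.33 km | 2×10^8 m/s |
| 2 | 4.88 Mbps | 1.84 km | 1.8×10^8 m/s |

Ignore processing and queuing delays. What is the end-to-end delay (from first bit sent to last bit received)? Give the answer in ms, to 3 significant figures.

25.6 ms

L = 9000 × 8 = 72000 bits.
Transmission delays (L/R per hop): 10.8597, 14.7541 ms; sum = 25.6138 ms.
Propagation delays (d/s per hop): 0.01665, 0.0102222 ms; sum = 0.0268722 ms.
End-to-end = 25.6 ms.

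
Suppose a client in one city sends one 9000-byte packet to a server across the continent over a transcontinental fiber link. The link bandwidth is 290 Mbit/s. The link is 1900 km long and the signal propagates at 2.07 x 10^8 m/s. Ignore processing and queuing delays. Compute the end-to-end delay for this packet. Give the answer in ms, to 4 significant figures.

9.427 ms

L = 9000 × 8 = 72000 bits.
Transmission delay = L/R = 72000 / 290000000 = 0.248276 ms.
Propagation delay = d/s = 1900000 m / 2.07e+08 m/s = 9.17874 ms.
Total = 9.427 ms.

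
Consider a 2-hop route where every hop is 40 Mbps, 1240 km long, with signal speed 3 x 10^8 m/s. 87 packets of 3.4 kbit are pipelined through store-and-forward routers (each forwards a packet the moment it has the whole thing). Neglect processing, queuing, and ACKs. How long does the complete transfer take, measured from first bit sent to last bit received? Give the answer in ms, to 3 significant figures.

15.7 ms

Per-hop transmission t_tx = L/R = 3400/40000000 = 0.085 ms.
Per-hop propagation t_prop = 1240000/300000000 = 4.13333 ms.
Pipeline fill: first packet needs 2·t_tx to clear all hops; remaining 86 packets each add one t_tx.
Total = (2+87-1)·t_tx + 2·t_prop = 88·0.085 + 2·4.13333 = 15.7 ms.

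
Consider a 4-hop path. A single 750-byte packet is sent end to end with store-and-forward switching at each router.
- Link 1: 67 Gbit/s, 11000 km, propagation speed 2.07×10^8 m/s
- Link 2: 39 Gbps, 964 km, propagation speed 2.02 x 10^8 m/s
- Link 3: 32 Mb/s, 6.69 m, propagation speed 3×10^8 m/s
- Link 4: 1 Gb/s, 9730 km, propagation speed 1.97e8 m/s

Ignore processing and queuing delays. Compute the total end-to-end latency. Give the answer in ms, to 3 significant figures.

L = 750 × 8 = 6000 bits.
Transmission delays (L/R per hop): 8.95522e-05, 0.000153846, 0.1875, 0.006 ms; sum = 0.193743 ms.
Propagation delays (d/s per hop): 53.1401, 4.77228, 2.23e-05, 49.3909 ms; sum = 107.303 ms.
End-to-end = 107 ms.

107 ms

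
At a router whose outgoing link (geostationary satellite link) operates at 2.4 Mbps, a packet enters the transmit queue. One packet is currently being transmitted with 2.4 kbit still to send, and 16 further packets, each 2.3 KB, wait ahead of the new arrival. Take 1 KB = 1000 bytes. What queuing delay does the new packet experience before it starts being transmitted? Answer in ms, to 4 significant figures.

Each queued packet: L/R = 18400/2400000 = 7.66667 ms.
16 queued → 122.667 ms.
Plus remaining 2400 bits of current packet: 1 ms.
Queuing delay = 123.7 ms.

123.7 ms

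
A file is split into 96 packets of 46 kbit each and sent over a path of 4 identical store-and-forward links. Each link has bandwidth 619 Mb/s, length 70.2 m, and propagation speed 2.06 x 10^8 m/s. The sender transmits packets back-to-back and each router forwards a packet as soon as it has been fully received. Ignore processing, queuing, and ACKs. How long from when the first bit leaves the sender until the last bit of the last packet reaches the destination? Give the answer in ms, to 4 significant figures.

7.358 ms

Per-hop transmission t_tx = L/R = 46000/619000000 = 0.0743134 ms.
Per-hop propagation t_prop = 70.2/206000000 = 0.000340777 ms.
Pipeline fill: first packet needs 4·t_tx to clear all hops; remaining 95 packets each add one t_tx.
Total = (4+96-1)·t_tx + 4·t_prop = 99·0.0743134 + 4·0.000340777 = 7.358 ms.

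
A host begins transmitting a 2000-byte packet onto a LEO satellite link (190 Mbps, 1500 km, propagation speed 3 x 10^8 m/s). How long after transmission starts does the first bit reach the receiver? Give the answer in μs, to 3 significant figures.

First bit experiences only propagation delay: d/s = 1500000/300000000 = 5000 μs.

5000 μs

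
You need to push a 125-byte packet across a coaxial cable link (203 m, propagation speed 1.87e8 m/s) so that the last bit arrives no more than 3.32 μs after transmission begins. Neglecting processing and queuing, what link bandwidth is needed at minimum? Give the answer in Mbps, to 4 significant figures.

447.5 Mbps

L = 1000 bits.
Propagation delay = 203 / 187000000 = 1.08556 μs.
Transmission budget = 3.32 − 1.08556 = 2.23444 μs.
R ≥ L / t_tx = 1000 bits / 2.23444e-06 s = 447.5 Mbps.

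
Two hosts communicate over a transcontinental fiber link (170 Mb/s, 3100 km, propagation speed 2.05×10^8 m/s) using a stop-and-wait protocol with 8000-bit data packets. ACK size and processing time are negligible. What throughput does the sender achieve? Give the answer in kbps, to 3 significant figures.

t_tx = L/R = 8000/170000000 = 4.70588e-05 s.
t_prop = 3100000/2.05e+08 = 0.015122 s; RTT = 0.0302439 s.
Cycle = t_tx + RTT = 0.030291 s.
Throughput = L / cycle = 8000 / 0.030291 = 264 kbps.

264 kbps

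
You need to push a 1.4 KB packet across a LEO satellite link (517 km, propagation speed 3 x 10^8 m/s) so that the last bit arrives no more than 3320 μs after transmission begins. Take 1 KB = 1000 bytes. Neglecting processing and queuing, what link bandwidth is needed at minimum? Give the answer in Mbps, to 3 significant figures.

7.01 Mbps

L = 11200 bits.
Propagation delay = 517000 / 300000000 = 1723.33 μs.
Transmission budget = 3320 − 1723.33 = 1596.67 μs.
R ≥ L / t_tx = 11200 bits / 0.00159667 s = 7.01 Mbps.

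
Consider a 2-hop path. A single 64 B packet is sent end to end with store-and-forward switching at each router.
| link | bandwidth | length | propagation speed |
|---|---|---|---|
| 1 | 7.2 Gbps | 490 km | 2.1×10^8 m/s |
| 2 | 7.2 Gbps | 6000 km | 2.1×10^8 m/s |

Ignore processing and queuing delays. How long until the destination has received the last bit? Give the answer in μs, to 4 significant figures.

30900 μs

L = 64 × 8 = 512 bits.
Transmission delay per hop = L/R = 512/7200000000 = 0.0711111 μs; 2 hops → 0.142222 μs.
Propagation delays (d/s per hop): 2333.33, 28571.4 μs; sum = 30904.8 μs.
End-to-end = 30900 μs.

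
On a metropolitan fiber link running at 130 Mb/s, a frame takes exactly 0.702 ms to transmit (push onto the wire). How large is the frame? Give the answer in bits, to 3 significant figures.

91300 bits

L = R × t_tx = 130000000 b/s × 0.000702 s = 91260 bits.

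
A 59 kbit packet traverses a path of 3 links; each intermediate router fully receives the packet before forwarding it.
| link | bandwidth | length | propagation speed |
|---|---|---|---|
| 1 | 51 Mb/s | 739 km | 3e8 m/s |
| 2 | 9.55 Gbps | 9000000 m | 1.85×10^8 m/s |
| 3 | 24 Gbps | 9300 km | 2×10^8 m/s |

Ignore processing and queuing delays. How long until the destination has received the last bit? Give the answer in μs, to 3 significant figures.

L = 59000 bits.
Transmission delays (L/R per hop): 1156.86, 6.17801, 2.45833 μs; sum = 1165.5 μs.
Propagation delays (d/s per hop): 2463.33, 48648.6, 46500 μs; sum = 97612 μs.
End-to-end = 98800 μs.

98800 μs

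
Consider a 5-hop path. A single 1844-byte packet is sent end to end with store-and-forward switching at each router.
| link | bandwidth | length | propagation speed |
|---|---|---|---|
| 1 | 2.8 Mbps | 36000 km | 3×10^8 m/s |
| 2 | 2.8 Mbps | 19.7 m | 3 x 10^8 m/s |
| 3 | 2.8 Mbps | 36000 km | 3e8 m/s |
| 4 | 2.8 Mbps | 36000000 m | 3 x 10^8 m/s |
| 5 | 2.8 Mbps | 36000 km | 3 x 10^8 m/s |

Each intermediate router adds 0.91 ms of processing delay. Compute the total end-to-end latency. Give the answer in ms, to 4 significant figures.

L = 1844 × 8 = 14752 bits.
Transmission delay per hop = L/R = 14752/2800000 = 5.26857 ms; 5 hops → 26.3429 ms.
Propagation delays (d/s per hop): 120, 6.56667e-05, 120, 120, 120 ms; sum = 480 ms.
Processing at 4 router(s): 4 × 0.91 ms = 3.64 ms.
End-to-end = 510.0 ms.

510.0 ms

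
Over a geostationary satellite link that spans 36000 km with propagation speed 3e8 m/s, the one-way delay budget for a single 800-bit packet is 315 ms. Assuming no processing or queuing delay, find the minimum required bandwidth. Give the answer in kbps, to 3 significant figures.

4.10 kbps

Propagation delay = 36000000 / 300000000 = 120 ms.
Transmission budget = 315 − 120 = 195 ms.
R ≥ L / t_tx = 800 bits / 0.195 s = 4.10 kbps.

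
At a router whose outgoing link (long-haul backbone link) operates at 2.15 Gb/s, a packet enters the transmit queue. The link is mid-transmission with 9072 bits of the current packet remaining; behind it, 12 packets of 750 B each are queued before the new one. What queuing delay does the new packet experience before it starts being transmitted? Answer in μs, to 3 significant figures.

37.7 μs

Each queued packet: L/R = 6000/2150000000 = 2.7907 μs.
12 queued → 33.4884 μs.
Plus remaining 9072 bits of current packet: 4.21953 μs.
Queuing delay = 37.7 μs.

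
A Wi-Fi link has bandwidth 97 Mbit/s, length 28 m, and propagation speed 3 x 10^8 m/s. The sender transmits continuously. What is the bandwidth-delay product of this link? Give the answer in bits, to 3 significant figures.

9.05 bits

Propagation delay = 28 / 300000000 = 9.33333e-08 s.
BDP = R × t_prop = 97000000 × 9.33333e-08 = 9.05333 bits.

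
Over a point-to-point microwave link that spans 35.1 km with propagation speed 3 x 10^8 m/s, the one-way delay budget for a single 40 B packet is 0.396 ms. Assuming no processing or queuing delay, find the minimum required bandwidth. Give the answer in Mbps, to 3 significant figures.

1.15 Mbps

L = 320 bits.
Propagation delay = 35100 / 300000000 = 0.117 ms.
Transmission budget = 0.396 − 0.117 = 0.279 ms.
R ≥ L / t_tx = 320 bits / 0.000279 s = 1.15 Mbps.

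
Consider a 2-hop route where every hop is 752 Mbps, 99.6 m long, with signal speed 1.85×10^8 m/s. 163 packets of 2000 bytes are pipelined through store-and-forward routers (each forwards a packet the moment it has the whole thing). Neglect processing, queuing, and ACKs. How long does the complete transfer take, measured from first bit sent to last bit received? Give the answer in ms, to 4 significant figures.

Per-hop transmission t_tx = L/R = 16000/752000000 = 0.0212766 ms.
Per-hop propagation t_prop = 99.6/185000000 = 0.000538378 ms.
Pipeline fill: first packet needs 2·t_tx to clear all hops; remaining 162 packets each add one t_tx.
Total = (2+163-1)·t_tx + 2·t_prop = 164·0.0212766 + 2·0.000538378 = 3.490 ms.

3.490 ms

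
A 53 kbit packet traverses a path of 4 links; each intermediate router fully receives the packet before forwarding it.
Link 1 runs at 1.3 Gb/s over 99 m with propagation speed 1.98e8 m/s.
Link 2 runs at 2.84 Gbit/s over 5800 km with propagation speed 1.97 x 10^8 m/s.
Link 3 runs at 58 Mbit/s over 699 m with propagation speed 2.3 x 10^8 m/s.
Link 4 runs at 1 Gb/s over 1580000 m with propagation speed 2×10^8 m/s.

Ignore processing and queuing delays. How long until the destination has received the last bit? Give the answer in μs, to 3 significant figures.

L = 53000 bits.
Transmission delays (L/R per hop): 40.7692, 18.662, 913.793, 53 μs; sum = 1026.22 μs.
Propagation delays (d/s per hop): 0.5, 29441.6, 3.03913, 7900 μs; sum = 37345.2 μs.
End-to-end = 38400 μs.

38400 μs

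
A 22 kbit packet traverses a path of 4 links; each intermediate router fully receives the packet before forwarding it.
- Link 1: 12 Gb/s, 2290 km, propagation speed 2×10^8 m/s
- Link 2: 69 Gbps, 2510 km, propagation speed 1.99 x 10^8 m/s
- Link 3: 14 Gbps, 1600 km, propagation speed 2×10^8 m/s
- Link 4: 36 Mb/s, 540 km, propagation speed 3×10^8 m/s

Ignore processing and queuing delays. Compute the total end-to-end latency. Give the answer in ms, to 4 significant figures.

34.48 ms

L = 22000 bits.
Transmission delays (L/R per hop): 0.00183333, 0.000318841, 0.00157143, 0.611111 ms; sum = 0.614835 ms.
Propagation delays (d/s per hop): 11.45, 12.6131, 8, 1.8 ms; sum = 33.8631 ms.
End-to-end = 34.48 ms.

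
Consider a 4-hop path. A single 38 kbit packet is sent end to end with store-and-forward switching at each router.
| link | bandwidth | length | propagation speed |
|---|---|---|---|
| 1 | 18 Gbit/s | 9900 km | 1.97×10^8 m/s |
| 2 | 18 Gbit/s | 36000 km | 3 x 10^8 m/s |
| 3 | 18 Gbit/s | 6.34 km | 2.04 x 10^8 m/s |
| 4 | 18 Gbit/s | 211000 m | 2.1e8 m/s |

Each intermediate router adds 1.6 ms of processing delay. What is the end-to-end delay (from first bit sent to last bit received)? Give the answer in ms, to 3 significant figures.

L = 38000 bits.
Transmission delay per hop = L/R = 38000/18000000000 = 0.00211111 ms; 4 hops → 0.00844444 ms.
Propagation delays (d/s per hop): 50.2538, 120, 0.0310784, 1.00476 ms; sum = 171.29 ms.
Processing at 3 router(s): 3 × 1.6 ms = 4.8 ms.
End-to-end = 176 ms.

176 ms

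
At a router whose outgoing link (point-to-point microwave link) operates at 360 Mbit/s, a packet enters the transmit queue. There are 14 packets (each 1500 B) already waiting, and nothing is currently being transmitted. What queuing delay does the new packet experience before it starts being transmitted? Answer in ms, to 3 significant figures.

0.467 ms

Each queued packet: L/R = 12000/360000000 = 0.0333333 ms.
14 queued → 0.466667 ms.
Queuing delay = 0.467 ms.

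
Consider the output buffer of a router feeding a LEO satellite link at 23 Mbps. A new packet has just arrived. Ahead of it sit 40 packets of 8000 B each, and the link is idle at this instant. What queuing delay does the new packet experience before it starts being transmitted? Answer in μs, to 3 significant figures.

Each queued packet: L/R = 64000/23000000 = 2782.61 μs.
40 queued → 111304 μs.
Queuing delay = 111000 μs.

111000 μs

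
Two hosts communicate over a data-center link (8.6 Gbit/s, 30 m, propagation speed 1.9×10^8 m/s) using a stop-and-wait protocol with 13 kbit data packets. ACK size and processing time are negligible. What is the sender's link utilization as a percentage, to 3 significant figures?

t_tx = L/R = 13000/8600000000 = 1.51163e-06 s.
t_prop = 30/190000000 = 1.57895e-07 s; RTT = 3.15789e-07 s.
Cycle = t_tx + RTT = 1.82742e-06 s.
Utilization = t_tx / cycle = 1.51163e-06/1.82742e-06 = 82.7 %.

82.7 %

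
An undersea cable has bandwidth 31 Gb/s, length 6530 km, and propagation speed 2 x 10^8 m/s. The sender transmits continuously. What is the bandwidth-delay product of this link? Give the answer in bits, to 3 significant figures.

Propagation delay = 6530000 / 200000000 = 0.03265 s.
BDP = R × t_prop = 31000000000 × 0.03265 = 1012150000 bits.

1010000000 bits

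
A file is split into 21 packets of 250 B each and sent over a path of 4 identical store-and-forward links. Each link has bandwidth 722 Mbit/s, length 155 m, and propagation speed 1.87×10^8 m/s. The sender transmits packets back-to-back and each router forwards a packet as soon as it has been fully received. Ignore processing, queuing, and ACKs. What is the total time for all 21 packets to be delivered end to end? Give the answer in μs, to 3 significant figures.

69.8 μs

Per-hop transmission t_tx = L/R = 2000/722000000 = 2.77008 μs.
Per-hop propagation t_prop = 155/187000000 = 0.828877 μs.
Pipeline fill: first packet needs 4·t_tx to clear all hops; remaining 20 packets each add one t_tx.
Total = (4+21-1)·t_tx + 4·t_prop = 24·2.77008 + 4·0.828877 = 69.8 μs.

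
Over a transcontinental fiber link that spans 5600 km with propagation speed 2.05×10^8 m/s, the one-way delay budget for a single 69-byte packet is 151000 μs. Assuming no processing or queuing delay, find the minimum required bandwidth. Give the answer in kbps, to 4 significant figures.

4.463 kbps

L = 552 bits.
Propagation delay = 5600000 / 2.05e+08 = 27317.1 μs.
Transmission budget = 151000 − 27317.1 = 123683 μs.
R ≥ L / t_tx = 552 bits / 0.123683 s = 4.463 kbps.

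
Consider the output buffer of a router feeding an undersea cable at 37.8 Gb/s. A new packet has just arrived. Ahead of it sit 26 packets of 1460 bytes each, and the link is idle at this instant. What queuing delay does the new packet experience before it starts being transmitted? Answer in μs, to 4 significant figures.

Each queued packet: L/R = 11680/37800000000 = 0.308995 μs.
26 queued → 8.03386 μs.
Queuing delay = 8.034 μs.

8.034 μs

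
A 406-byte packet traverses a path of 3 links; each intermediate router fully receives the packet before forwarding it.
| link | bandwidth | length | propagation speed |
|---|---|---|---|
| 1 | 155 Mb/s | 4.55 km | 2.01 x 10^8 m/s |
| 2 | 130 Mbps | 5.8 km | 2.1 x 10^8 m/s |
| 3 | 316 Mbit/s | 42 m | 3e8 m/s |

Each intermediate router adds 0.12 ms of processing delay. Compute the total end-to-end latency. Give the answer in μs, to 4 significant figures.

346.6 μs

L = 406 × 8 = 3248 bits.
Transmission delays (L/R per hop): 20.9548, 24.9846, 10.2785 μs; sum = 56.2179 μs.
Propagation delays (d/s per hop): 22.6368, 27.619, 0.14 μs; sum = 50.3959 μs.
Processing at 2 router(s): 2 × 0.12 ms = 240 μs.
End-to-end = 346.6 μs.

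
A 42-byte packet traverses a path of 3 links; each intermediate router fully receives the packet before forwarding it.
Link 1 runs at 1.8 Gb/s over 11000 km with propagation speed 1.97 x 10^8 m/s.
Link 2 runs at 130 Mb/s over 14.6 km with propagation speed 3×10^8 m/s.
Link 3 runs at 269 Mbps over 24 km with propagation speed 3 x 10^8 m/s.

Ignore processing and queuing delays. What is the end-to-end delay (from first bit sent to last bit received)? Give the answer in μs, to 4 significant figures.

L = 42 × 8 = 336 bits.
Transmission delays (L/R per hop): 0.186667, 2.58462, 1.24907 μs; sum = 4.02035 μs.
Propagation delays (d/s per hop): 55837.6, 48.6667, 80 μs; sum = 55966.2 μs.
End-to-end = 55970 μs.

55970 μs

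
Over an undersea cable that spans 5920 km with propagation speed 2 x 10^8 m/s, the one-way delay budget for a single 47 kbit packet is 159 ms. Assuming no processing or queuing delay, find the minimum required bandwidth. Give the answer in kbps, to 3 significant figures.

363 kbps

Propagation delay = 5920000 / 200000000 = 29.6 ms.
Transmission budget = 159 − 29.6 = 129.4 ms.
R ≥ L / t_tx = 47000 bits / 0.1294 s = 363 kbps.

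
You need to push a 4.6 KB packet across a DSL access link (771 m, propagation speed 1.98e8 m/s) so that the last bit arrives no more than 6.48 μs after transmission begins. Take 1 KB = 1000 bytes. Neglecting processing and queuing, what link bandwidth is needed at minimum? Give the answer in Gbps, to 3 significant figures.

L = 36800 bits.
Propagation delay = 771 / 198000000 = 3.89394 μs.
Transmission budget = 6.48 − 3.89394 = 2.58606 μs.
R ≥ L / t_tx = 36800 bits / 2.58606e-06 s = 14.2 Gbps.

14.2 Gbps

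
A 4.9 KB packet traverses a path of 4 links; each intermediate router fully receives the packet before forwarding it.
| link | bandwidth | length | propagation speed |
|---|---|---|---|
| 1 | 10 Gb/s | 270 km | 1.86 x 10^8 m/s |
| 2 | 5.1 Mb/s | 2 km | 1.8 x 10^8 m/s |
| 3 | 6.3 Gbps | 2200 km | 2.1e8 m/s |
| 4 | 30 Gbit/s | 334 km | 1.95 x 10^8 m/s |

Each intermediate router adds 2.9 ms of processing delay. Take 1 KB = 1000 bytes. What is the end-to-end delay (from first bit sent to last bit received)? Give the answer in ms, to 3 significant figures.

30.0 ms

L = 39200 bits.
Transmission delays (L/R per hop): 0.00392, 7.68627, 0.00622222, 0.00130667 ms; sum = 7.69772 ms.
Propagation delays (d/s per hop): 1.45161, 0.0111111, 10.4762, 1.71282 ms; sum = 13.6517 ms.
Processing at 3 router(s): 3 × 2.9 ms = 8.7 ms.
End-to-end = 30.0 ms.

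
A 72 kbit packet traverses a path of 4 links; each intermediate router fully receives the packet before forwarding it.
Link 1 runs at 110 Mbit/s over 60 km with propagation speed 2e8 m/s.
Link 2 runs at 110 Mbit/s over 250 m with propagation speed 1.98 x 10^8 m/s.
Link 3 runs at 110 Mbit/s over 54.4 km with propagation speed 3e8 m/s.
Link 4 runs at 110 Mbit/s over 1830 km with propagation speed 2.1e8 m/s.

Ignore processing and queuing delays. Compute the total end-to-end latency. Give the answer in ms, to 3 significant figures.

11.8 ms

L = 72000 bits.
Transmission delay per hop = L/R = 72000/110000000 = 0.654545 ms; 4 hops → 2.61818 ms.
Propagation delays (d/s per hop): 0.3, 0.00126263, 0.181333, 8.71429 ms; sum = 9.19688 ms.
End-to-end = 11.8 ms.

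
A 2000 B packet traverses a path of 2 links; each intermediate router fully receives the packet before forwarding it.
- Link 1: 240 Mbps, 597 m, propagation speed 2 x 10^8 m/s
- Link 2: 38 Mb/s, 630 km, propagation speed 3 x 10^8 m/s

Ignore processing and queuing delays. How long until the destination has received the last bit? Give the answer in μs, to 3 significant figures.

L = 2000 × 8 = 16000 bits.
Transmission delays (L/R per hop): 66.6667, 421.053 μs; sum = 487.719 μs.
Propagation delays (d/s per hop): 2.985, 2100 μs; sum = 2102.99 μs.
End-to-end = 2590 μs.

2590 μs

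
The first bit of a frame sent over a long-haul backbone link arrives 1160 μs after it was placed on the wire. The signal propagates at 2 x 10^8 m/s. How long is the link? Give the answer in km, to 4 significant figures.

d = s × t_prop = 200000000 × 0.00116 = 232.0 km.

232.0 km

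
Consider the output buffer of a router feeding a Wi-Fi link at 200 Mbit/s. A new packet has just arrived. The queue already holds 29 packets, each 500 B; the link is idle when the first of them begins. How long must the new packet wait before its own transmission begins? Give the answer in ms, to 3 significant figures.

Each queued packet: L/R = 4000/200000000 = 0.02 ms.
29 queued → 0.58 ms.
Queuing delay = 0.580 ms.

0.580 ms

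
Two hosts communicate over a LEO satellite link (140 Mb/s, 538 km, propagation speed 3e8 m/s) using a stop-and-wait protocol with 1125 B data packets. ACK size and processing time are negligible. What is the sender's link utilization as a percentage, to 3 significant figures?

t_tx = L/R = 9000/140000000 = 6.42857e-05 s.
t_prop = 538000/300000000 = 0.00179333 s; RTT = 0.00358667 s.
Cycle = t_tx + RTT = 0.00365095 s.
Utilization = t_tx / cycle = 6.42857e-05/0.00365095 = 1.76 %.

1.76 %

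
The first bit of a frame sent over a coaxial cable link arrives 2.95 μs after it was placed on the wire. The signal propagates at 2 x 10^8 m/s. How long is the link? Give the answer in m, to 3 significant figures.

d = s × t_prop = 200000000 × 2.95e-06 = 590 m.

590 m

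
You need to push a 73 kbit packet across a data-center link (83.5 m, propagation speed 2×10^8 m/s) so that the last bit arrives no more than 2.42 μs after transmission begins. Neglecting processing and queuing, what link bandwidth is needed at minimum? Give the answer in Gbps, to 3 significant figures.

36.5 Gbps

Propagation delay = 83.5 / 200000000 = 0.4175 μs.
Transmission budget = 2.42 − 0.4175 = 2.0025 μs.
R ≥ L / t_tx = 73000 bits / 2.0025e-06 s = 36.5 Gbps.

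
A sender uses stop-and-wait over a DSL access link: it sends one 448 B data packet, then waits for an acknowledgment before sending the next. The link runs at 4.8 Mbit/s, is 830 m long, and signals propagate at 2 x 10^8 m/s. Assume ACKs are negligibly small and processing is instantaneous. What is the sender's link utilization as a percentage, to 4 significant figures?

98.90 %

t_tx = L/R = 3584/4800000 = 0.000746667 s.
t_prop = 830/200000000 = 4.15e-06 s; RTT = 8.3e-06 s.
Cycle = t_tx + RTT = 0.000754967 s.
Utilization = t_tx / cycle = 0.000746667/0.000754967 = 98.90 %.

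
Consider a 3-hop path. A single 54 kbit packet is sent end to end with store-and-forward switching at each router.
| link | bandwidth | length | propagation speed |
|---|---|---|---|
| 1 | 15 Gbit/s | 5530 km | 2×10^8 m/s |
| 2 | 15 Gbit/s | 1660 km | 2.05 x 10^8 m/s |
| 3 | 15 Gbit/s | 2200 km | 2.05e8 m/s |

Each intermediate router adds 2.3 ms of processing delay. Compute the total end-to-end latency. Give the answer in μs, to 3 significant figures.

51100 μs

L = 54000 bits.
Transmission delay per hop = L/R = 54000/15000000000 = 3.6 μs; 3 hops → 10.8 μs.
Propagation delays (d/s per hop): 27650, 8097.56, 10731.7 μs; sum = 46479.3 μs.
Processing at 2 router(s): 2 × 2.3 ms = 4600 μs.
End-to-end = 51100 μs.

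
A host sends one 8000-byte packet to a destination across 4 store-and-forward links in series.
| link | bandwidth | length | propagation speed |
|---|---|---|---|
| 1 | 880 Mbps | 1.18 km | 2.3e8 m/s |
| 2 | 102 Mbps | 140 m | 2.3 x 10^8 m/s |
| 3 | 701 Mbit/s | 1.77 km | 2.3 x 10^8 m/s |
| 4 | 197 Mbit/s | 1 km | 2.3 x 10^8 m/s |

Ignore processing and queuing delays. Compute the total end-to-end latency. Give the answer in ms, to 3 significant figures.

1.13 ms

L = 8000 × 8 = 64000 bits.
Transmission delays (L/R per hop): 0.0727273, 0.627451, 0.0912981, 0.324873 ms; sum = 1.11635 ms.
Propagation delays (d/s per hop): 0.00513043, 0.000608696, 0.00769565, 0.00434783 ms; sum = 0.0177826 ms.
End-to-end = 1.13 ms.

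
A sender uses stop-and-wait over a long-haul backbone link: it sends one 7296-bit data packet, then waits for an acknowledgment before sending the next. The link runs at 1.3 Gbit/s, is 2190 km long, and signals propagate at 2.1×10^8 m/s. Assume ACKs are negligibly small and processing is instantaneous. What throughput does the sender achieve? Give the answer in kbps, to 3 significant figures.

t_tx = L/R = 7296/1300000000 = 5.61231e-06 s.
t_prop = 2190000/210000000 = 0.0104286 s; RTT = 0.0208571 s.
Cycle = t_tx + RTT = 0.0208628 s.
Throughput = L / cycle = 7296 / 0.0208628 = 350 kbps.

350 kbps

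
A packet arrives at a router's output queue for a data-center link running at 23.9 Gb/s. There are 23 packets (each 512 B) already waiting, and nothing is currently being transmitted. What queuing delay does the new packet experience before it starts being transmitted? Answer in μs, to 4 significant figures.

Each queued packet: L/R = 4096/23900000000 = 0.171381 μs.
23 queued → 3.94176 μs.
Queuing delay = 3.942 μs.

3.942 μs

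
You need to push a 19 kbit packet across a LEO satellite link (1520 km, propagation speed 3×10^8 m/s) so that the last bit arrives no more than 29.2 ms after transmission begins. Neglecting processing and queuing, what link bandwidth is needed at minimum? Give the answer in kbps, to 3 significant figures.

Propagation delay = 1520000 / 300000000 = 5.06667 ms.
Transmission budget = 29.2 − 5.06667 = 24.1333 ms.
R ≥ L / t_tx = 19000 bits / 0.0241333 s = 787 kbps.

787 kbps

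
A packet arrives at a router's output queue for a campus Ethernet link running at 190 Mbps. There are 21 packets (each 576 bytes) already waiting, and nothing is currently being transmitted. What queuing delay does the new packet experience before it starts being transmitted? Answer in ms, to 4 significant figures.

Each queued packet: L/R = 4608/190000000 = 0.0242526 ms.
21 queued → 0.509305 ms.
Queuing delay = 0.5093 ms.

0.5093 ms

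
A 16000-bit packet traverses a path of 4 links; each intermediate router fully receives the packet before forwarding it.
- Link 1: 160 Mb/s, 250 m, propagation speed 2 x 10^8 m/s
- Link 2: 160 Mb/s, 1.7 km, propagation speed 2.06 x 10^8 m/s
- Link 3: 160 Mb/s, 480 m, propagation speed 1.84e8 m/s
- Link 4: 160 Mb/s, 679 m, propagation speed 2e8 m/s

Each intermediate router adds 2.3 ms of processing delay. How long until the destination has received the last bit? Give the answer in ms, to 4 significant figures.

7.316 ms

Transmission delay per hop = L/R = 16000/160000000 = 0.1 ms; 4 hops → 0.4 ms.
Propagation delays (d/s per hop): 0.00125, 0.00825243, 0.0026087, 0.003395 ms; sum = 0.0155061 ms.
Processing at 3 router(s): 3 × 2.3 ms = 6.9 ms.
End-to-end = 7.316 ms.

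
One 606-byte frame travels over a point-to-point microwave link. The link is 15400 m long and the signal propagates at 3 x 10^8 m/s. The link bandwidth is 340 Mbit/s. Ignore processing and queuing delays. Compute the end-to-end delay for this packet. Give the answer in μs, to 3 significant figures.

L = 606 × 8 = 4848 bits.
Transmission delay = L/R = 4848 / 340000000 = 14.2588 μs.
Propagation delay = d/s = 15400 m / 300000000 m/s = 51.3333 μs.
Total = 65.6 μs.

65.6 μs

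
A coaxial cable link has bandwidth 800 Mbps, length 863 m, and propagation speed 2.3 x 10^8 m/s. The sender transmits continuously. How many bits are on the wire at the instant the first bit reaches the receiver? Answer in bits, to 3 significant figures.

3000 bits

Propagation delay = 863 / 2.3e+08 = 3.75217e-06 s.
BDP = R × t_prop = 800000000 × 3.75217e-06 = 3001.74 bits.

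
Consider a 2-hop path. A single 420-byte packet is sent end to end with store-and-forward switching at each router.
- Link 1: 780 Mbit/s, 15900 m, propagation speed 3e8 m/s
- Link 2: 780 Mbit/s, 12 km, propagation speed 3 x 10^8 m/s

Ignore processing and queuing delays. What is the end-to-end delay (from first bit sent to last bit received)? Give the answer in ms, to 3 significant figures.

L = 420 × 8 = 3360 bits.
Transmission delay per hop = L/R = 3360/780000000 = 0.00430769 ms; 2 hops → 0.00861538 ms.
Propagation delays (d/s per hop): 0.053, 0.04 ms; sum = 0.093 ms.
End-to-end = 0.102 ms.

0.102 ms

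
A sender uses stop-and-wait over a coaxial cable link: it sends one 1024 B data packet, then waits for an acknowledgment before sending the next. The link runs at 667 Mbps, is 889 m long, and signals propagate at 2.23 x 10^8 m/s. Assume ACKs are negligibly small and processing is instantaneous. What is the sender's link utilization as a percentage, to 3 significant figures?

t_tx = L/R = 8192/667000000 = 1.22819e-05 s.
t_prop = 889/223000000 = 3.98655e-06 s; RTT = 7.97309e-06 s.
Cycle = t_tx + RTT = 2.0255e-05 s.
Utilization = t_tx / cycle = 1.22819e-05/2.0255e-05 = 60.6 %.

60.6 %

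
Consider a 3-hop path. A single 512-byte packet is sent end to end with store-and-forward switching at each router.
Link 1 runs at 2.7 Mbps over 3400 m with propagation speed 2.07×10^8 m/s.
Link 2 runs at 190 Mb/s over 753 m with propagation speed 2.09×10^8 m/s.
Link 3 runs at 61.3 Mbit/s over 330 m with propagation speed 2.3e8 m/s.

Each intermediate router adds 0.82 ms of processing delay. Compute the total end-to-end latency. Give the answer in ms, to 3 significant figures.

3.27 ms

L = 512 × 8 = 4096 bits.
Transmission delays (L/R per hop): 1.51704, 0.0215579, 0.0668189 ms; sum = 1.60541 ms.
Propagation delays (d/s per hop): 0.0164251, 0.00360287, 0.00143478 ms; sum = 0.0214628 ms.
Processing at 2 router(s): 2 × 0.82 ms = 1.64 ms.
End-to-end = 3.27 ms.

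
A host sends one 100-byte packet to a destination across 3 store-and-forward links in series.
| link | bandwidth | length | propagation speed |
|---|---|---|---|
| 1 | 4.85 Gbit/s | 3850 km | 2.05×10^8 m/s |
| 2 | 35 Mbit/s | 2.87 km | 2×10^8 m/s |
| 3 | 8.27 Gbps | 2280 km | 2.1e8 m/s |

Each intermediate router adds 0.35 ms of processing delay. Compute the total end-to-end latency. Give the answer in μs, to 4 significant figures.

30380 μs

L = 100 × 8 = 800 bits.
Transmission delays (L/R per hop): 0.164948, 22.8571, 0.0967352 μs; sum = 23.1188 μs.
Propagation delays (d/s per hop): 18780.5, 14.35, 10857.1 μs; sum = 29652 μs.
Processing at 2 router(s): 2 × 0.35 ms = 700 μs.
End-to-end = 30380 μs.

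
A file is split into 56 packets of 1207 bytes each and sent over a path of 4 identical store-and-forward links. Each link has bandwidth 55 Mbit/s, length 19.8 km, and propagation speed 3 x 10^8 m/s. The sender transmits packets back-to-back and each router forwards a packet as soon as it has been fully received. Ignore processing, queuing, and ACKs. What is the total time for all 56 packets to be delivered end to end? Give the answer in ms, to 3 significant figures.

Per-hop transmission t_tx = L/R = 9656/55000000 = 0.175564 ms.
Per-hop propagation t_prop = 19800/300000000 = 0.066 ms.
Pipeline fill: first packet needs 4·t_tx to clear all hops; remaining 55 packets each add one t_tx.
Total = (4+56-1)·t_tx + 4·t_prop = 59·0.175564 + 4·0.066 = 10.6 ms.

10.6 ms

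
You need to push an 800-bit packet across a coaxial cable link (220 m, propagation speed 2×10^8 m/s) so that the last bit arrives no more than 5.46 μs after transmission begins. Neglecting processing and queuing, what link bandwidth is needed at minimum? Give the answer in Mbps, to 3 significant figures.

Propagation delay = 220 / 200000000 = 1.1 μs.
Transmission budget = 5.46 − 1.1 = 4.36 μs.
R ≥ L / t_tx = 800 bits / 4.36e-06 s = 183 Mbps.

183 Mbps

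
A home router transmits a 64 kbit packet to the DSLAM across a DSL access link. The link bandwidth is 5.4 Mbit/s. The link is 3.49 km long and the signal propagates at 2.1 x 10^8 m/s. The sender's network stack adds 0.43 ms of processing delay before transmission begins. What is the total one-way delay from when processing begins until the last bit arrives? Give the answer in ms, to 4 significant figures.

12.30 ms

L = 64000 bits.
Transmission delay = L/R = 64000 / 5400000 = 11.8519 ms.
Propagation delay = d/s = 3490 m / 210000000 m/s = 0.016619 ms.
Plus processing delay 0.43 ms = 0.43 ms.
Total = 12.30 ms.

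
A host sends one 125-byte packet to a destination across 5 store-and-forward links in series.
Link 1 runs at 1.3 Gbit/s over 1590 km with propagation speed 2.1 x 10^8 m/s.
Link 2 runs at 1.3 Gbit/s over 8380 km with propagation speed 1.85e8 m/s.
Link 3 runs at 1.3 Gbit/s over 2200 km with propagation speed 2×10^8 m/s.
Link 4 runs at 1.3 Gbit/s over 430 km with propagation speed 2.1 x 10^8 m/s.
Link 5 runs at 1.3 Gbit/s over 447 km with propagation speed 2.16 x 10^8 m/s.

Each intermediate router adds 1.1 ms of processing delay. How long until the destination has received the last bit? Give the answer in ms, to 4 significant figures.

72.39 ms

L = 125 × 8 = 1000 bits.
Transmission delay per hop = L/R = 1000/1300000000 = 0.000769231 ms; 5 hops → 0.00384615 ms.
Propagation delays (d/s per hop): 7.57143, 45.2973, 11, 2.04762, 2.06944 ms; sum = 67.9858 ms.
Processing at 4 router(s): 4 × 1.1 ms = 4.4 ms.
End-to-end = 72.39 ms.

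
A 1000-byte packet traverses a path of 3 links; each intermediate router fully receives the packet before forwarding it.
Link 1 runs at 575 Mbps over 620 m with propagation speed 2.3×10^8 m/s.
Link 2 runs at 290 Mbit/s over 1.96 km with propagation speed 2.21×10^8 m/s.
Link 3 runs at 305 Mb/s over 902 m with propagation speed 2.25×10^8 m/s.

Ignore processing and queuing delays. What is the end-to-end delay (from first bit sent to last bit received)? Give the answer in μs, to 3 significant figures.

83.3 μs

L = 1000 × 8 = 8000 bits.
Transmission delays (L/R per hop): 13.913, 27.5862, 26.2295 μs; sum = 67.7288 μs.
Propagation delays (d/s per hop): 2.69565, 8.86878, 4.00889 μs; sum = 15.5733 μs.
End-to-end = 83.3 μs.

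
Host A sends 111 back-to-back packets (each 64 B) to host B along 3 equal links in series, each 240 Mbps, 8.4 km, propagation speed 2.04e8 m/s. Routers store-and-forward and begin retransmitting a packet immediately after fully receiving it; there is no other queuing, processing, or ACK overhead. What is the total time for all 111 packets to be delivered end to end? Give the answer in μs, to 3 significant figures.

Per-hop transmission t_tx = L/R = 512/240000000 = 2.13333 μs.
Per-hop propagation t_prop = 8400/204000000 = 41.1765 μs.
Pipeline fill: first packet needs 3·t_tx to clear all hops; remaining 110 packets each add one t_tx.
Total = (3+111-1)·t_tx + 3·t_prop = 113·2.13333 + 3·41.1765 = 365 μs.

365 μs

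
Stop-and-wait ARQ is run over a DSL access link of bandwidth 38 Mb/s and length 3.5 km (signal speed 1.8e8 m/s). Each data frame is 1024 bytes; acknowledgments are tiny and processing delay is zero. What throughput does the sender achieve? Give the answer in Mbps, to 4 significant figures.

t_tx = L/R = 8192/38000000 = 0.000215579 s.
t_prop = 3500/180000000 = 1.94444e-05 s; RTT = 3.88889e-05 s.
Cycle = t_tx + RTT = 0.000254468 s.
Throughput = L / cycle = 8192 / 0.000254468 = 32.19 Mbps.

32.19 Mbps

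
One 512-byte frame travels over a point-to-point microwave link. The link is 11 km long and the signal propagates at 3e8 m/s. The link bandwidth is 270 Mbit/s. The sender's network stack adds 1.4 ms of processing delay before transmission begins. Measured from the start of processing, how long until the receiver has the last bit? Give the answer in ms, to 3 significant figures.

1.45 ms

L = 512 × 8 = 4096 bits.
Transmission delay = L/R = 4096 / 270000000 = 0.0151704 ms.
Propagation delay = d/s = 11000 m / 300000000 m/s = 0.0366667 ms.
Plus processing delay 1.4 ms = 1.4 ms.
Total = 1.45 ms.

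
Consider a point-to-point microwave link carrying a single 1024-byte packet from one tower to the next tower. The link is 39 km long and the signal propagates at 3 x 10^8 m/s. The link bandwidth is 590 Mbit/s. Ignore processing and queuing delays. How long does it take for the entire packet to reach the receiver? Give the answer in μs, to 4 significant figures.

L = 1024 × 8 = 8192 bits.
Transmission delay = L/R = 8192 / 590000000 = 13.8847 μs.
Propagation delay = d/s = 39000 m / 300000000 m/s = 130 μs.
Total = 143.9 μs.

143.9 μs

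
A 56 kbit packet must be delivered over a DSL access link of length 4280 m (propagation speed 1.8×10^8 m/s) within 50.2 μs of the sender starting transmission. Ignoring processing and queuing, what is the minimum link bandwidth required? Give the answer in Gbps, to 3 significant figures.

Propagation delay = 4280 / 180000000 = 23.7778 μs.
Transmission budget = 50.2 − 23.7778 = 26.4222 μs.
R ≥ L / t_tx = 56000 bits / 2.64222e-05 s = 2.12 Gbps.

2.12 Gbps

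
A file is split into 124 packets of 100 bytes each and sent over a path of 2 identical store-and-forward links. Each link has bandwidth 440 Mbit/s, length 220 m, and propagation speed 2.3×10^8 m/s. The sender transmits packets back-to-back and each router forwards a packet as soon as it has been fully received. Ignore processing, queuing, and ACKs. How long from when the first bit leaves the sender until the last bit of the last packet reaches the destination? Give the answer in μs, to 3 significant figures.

229 μs

Per-hop transmission t_tx = L/R = 800/440000000 = 1.81818 μs.
Per-hop propagation t_prop = 220/2.3e+08 = 0.956522 μs.
Pipeline fill: first packet needs 2·t_tx to clear all hops; remaining 123 packets each add one t_tx.
Total = (2+124-1)·t_tx + 2·t_prop = 125·1.81818 + 2·0.956522 = 229 μs.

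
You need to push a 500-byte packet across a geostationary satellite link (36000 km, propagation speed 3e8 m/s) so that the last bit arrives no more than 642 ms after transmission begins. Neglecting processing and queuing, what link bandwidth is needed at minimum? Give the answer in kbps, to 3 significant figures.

7.66 kbps

L = 4000 bits.
Propagation delay = 36000000 / 300000000 = 120 ms.
Transmission budget = 642 − 120 = 522 ms.
R ≥ L / t_tx = 4000 bits / 0.522 s = 7.66 kbps.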